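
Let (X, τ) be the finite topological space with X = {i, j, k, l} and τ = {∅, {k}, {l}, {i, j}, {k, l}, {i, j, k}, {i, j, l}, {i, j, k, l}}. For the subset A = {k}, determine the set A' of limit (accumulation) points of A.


A' = ∅

For each x ∈ X, list the open sets U ∈ τ with x ∈ U, then check whether U ∩ (A ∖ {x}) ≠ ∅ for every such U.
  x = i: open {i, j} ∋ x has {i, j} ∩ (A ∖ {i}) = ∅, so x is NOT a limit point.
  x = j: open {i, j} ∋ x has {i, j} ∩ (A ∖ {j}) = ∅, so x is NOT a limit point.
  x = k: open {k} ∋ x has {k} ∩ (A ∖ {k}) = ∅, so x is NOT a limit point.
  x = l: open {l} ∋ x has {l} ∩ (A ∖ {l}) = ∅, so x is NOT a limit point.
Collecting: A' = ∅.


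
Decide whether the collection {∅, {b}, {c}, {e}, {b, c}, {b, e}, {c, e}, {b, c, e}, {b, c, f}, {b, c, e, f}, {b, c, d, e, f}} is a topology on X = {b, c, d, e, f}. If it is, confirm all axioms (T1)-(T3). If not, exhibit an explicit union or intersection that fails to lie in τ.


τ IS a topology on X.

Axiom (T1): ∅ ∈ τ? Yes; X ∈ τ? Yes.
Axiom (T2/T3): check pairwise unions and intersections of members of τ.
All pairwise intersections and unions checked — each lies in τ. Therefore τ satisfies (T1), (T2), (T3): it IS a topology on X.


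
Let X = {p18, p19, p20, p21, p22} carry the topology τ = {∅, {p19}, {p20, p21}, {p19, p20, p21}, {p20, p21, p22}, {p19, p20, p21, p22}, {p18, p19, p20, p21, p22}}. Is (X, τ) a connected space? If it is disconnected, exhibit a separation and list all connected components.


(X, τ) is connected.

Find clopen sets (U ∈ τ with X ∖ U ∈ τ):
  U = ∅, X ∖ U = {p18, p19, p20, p21, p22} — both open, so U is clopen.
  U = {p18, p19, p20, p21, p22}, X ∖ U = ∅ — both open, so U is clopen.
Only trivial clopens (∅ and X) exist, so (X, τ) is connected.
Compute connected components by grouping points that agree on all clopens:
  component: {p18, p19, p20, p21, p22}


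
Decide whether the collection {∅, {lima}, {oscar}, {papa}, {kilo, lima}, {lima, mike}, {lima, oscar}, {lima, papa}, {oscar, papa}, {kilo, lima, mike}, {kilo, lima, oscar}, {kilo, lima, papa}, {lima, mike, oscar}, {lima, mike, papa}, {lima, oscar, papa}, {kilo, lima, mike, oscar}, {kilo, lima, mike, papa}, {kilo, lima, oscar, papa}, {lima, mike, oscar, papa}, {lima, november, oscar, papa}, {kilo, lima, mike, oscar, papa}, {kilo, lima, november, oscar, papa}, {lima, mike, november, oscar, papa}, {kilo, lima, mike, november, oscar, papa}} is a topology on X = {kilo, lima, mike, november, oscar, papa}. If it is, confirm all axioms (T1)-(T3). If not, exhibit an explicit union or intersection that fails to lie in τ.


τ IS a topology on X.

Axiom (T1): ∅ ∈ τ? Yes; X ∈ τ? Yes.
Axiom (T2/T3): check pairwise unions and intersections of members of τ.
All pairwise intersections and unions checked — each lies in τ. Therefore τ satisfies (T1), (T2), (T3): it IS a topology on X.


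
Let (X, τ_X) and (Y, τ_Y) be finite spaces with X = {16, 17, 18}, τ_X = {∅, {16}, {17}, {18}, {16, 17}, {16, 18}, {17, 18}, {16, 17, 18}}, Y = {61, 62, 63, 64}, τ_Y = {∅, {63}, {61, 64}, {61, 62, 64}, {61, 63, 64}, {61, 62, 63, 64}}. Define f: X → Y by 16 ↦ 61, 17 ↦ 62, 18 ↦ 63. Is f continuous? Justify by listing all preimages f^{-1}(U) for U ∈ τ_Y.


f IS continuous.

Compute f^{-1}(U) for each U ∈ τ_Y:
  U = ∅: f^{-1}(U) = ∅ ∈ τ_X ✓.
  U = {63}: f^{-1}(U) = {18} ∈ τ_X ✓.
  U = {61, 64}: f^{-1}(U) = {16} ∈ τ_X ✓.
  U = {61, 62, 64}: f^{-1}(U) = {16, 17} ∈ τ_X ✓.
  U = {61, 63, 64}: f^{-1}(U) = {16, 18} ∈ τ_X ✓.
  U = {61, 62, 63, 64}: f^{-1}(U) = {16, 17, 18} ∈ τ_X ✓.
Every preimage lies in τ_X, so f IS continuous.


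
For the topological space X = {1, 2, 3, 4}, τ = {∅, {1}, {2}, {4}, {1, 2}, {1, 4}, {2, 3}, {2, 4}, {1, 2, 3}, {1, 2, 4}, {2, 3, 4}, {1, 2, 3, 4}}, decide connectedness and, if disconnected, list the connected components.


(X, τ) is disconnected; components = [{1}, {4}, {2, 3}].

Find clopen sets (U ∈ τ with X ∖ U ∈ τ):
  U = ∅, X ∖ U = {1, 2, 3, 4} — both open, so U is clopen.
  U = {1}, X ∖ U = {2, 3, 4} — both open, so U is clopen.
  U = {4}, X ∖ U = {1, 2, 3} — both open, so U is clopen.
  U = {1, 4}, X ∖ U = {2, 3} — both open, so U is clopen.
  U = {2, 3}, X ∖ U = {1, 4} — both open, so U is clopen.
  U = {1, 2, 3}, X ∖ U = {4} — both open, so U is clopen.
  U = {2, 3, 4}, X ∖ U = {1} — both open, so U is clopen.
  U = {1, 2, 3, 4}, X ∖ U = ∅ — both open, so U is clopen.
Nontrivial clopen(s) exist: e.g. {1, 4}. So (X, τ) is disconnected.
Compute connected components by grouping points that agree on all clopens:
  component: {1}
  component: {4}
  component: {2, 3}


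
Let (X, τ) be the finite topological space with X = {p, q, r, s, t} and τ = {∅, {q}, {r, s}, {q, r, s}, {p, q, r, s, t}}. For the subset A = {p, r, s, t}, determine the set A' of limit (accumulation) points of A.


A' = {p, r, s, t}

For each x ∈ X, list the open sets U ∈ τ with x ∈ U, then check whether U ∩ (A ∖ {x}) ≠ ∅ for every such U.
  x = p: opens ∋ x are {p, q, r, s, t}; each meets A ∖ {p}, so x IS a limit point.
  x = q: open {q} ∋ x has {q} ∩ (A ∖ {q}) = ∅, so x is NOT a limit point.
  x = r: opens ∋ x are {r, s}, {q, r, s}, {p, q, r, s, t}; each meets A ∖ {r}, so x IS a limit point.
  x = s: opens ∋ x are {r, s}, {q, r, s}, {p, q, r, s, t}; each meets A ∖ {s}, so x IS a limit point.
  x = t: opens ∋ x are {p, q, r, s, t}; each meets A ∖ {t}, so x IS a limit point.
Collecting: A' = {p, r, s, t}.


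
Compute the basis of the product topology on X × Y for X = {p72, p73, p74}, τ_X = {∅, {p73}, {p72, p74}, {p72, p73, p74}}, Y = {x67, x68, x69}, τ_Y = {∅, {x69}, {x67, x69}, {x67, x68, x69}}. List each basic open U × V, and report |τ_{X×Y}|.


Basis B = {∅ × ∅, {p73} × {x69}, {p72, p74} × {x69}, {p73} × {x67, x69}, {p72, p73, p74} × {x69}, {p73} × {x67, x68, x69}, {p72, p74} × {x67, x69}, {p72, p74} × {x67, x68, x69}, {p72, p73, p74} × {x67, x69}, {p72, p73, p74} × {x67, x68, x69}}; |τ_{X×Y}| = 16.

Enumerate products U × V with U ∈ τ_X, V ∈ τ_Y (deduplicated):
  ∅ × ∅ = {} (∅)
  {p73} × {x69} = {(p73,x69)}
  {p72, p74} × {x69} = {(p72,x69), (p74,x69)}
  {p73} × {x67, x69} = {(p73,x67), (p73,x69)}
  {p72, p73, p74} × {x69} = {(p72,x69), (p73,x69), (p74,x69)}
  {p73} × {x67, x68, x69} = {(p73,x67), (p73,x68), (p73,x69)}
  {p72, p74} × {x67, x69} = {(p72,x67), (p72,x69), (p74,x67), (p74,x69)}
  {p72, p74} × {x67, x68, x69} = {(p72,x67), (p72,x68), (p72,x69), (p74,x67), (p74,x68), (p74,x69)}
  {p72, p73, p74} × {x67, x69} = {(p72,x67), (p72,x69), (p73,x67), (p73,x69), (p74,x67), (p74,x69)}
  {p72, p73, p74} × {x67, x68, x69} = {(p72,x67), (p72,x68), (p72,x69), (p73,x67), (p73,x68), (p73,x69), (p74,x67), (p74,x68), (p74,x69)}
These 10 distinct sets form the basis B.
Close under arbitrary unions to get τ_{X×Y}; counting gives |τ_{X×Y}| = 16.


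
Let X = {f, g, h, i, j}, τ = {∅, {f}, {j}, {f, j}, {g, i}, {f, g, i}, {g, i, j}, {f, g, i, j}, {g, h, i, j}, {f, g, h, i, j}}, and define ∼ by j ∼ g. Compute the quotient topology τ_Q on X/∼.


X/∼ = {[f], [g=j], [h], [i]}; |τ_Q| = 6.

Equivalence classes: [f], [g=j], [h], [i].
Quotient map π: X → X/∼ sends f ↦ [f], g ↦ [g=j], h ↦ [h], i ↦ [i], j ↦ [g=j].
For each subset V ⊆ X/∼, compute π^{-1}(V) ⊆ X and check whether π^{-1}(V) ∈ τ. V is open in τ_Q iff π^{-1}(V) ∈ τ.
  V = {}: π^{-1}(V) = ∅ ∈ τ ✓.
  V = {[f]}: π^{-1}(V) = {f} ∈ τ ✓.
  V = {[g=j]}: π^{-1}(V) = {g, j} ∉ τ ✗.
  V = {[f], [g=j]}: π^{-1}(V) = {f, g, j} ∉ τ ✗.
  V = {[h]}: π^{-1}(V) = {h} ∉ τ ✗.
  V = {[f], [h]}: π^{-1}(V) = {f, h} ∉ τ ✗.
  V = {[g=j], [h]}: π^{-1}(V) = {g, h, j} ∉ τ ✗.
  V = {[f], [g=j], [h]}: π^{-1}(V) = {f, g, h, j} ∉ τ ✗.
  V = {[i]}: π^{-1}(V) = {i} ∉ τ ✗.
  V = {[f], [i]}: π^{-1}(V) = {f, i} ∉ τ ✗.
  V = {[g=j], [i]}: π^{-1}(V) = {g, i, j} ∈ τ ✓.
  V = {[f], [g=j], [i]}: π^{-1}(V) = {f, g, i, j} ∈ τ ✓.
  V = {[h], [i]}: π^{-1}(V) = {h, i} ∉ τ ✗.
  V = {[f], [h], [i]}: π^{-1}(V) = {f, h, i} ∉ τ ✗.
  V = {[g=j], [h], [i]}: π^{-1}(V) = {g, h, i, j} ∈ τ ✓.
  V = {[f], [g=j], [h], [i]}: π^{-1}(V) = {f, g, h, i, j} ∈ τ ✓.
Open sets in the quotient: τ_Q = {{}, {[f]}, {[g=j], [i]}, {[f], [g=j], [i]}, {[g=j], [h], [i]}, {[f], [g=j], [h], [i]}} (6 elements).


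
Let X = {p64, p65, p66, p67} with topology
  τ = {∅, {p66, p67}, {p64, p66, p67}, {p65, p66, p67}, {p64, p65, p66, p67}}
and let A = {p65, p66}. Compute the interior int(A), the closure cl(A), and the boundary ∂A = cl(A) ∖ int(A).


int(A) = ∅, cl(A) = {p64, p65, p66, p67}, ∂A = {p64, p65, p66, p67}.

Closed sets in (X, τ) are complements of opens:
  closed(X, τ) = {∅, {p64}, {p65}, {p64, p65}, {p64, p65, p66, p67}}.
int(A) = ⋃ {U ∈ τ : U ⊆ A}. Opens contained in A: ∅.
Taking the union of these: int(A) = ∅.
cl(A) = ⋂ {C closed : A ⊆ C}. Closed sets containing A: {p64, p65, p66, p67}.
Intersecting these: cl(A) = {p64, p65, p66, p67}.
∂A = cl(A) ∖ int(A) = {p64, p65, p66, p67} ∖ ∅ = {p64, p65, p66, p67}.


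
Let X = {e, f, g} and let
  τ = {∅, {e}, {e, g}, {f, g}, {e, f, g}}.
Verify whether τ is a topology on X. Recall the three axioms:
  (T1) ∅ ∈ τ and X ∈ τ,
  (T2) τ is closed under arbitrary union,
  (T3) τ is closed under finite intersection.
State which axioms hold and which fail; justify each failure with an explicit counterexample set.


τ is NOT a topology on X.

Axiom (T1): ∅ ∈ τ? Yes; X ∈ τ? Yes.
Axiom (T2/T3): check pairwise unions and intersections of members of τ.
Counterexample for (T3): {e, g} ∩ {f, g} = {g} ∉ τ. Therefore τ is NOT a topology.


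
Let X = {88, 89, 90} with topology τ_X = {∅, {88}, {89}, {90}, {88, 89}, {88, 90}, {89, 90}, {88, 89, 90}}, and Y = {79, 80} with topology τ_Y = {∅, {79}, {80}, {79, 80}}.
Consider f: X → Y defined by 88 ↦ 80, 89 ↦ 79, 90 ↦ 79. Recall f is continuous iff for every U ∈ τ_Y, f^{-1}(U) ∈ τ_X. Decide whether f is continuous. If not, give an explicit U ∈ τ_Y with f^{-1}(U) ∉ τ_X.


f IS continuous.

Compute f^{-1}(U) for each U ∈ τ_Y:
  U = ∅: f^{-1}(U) = ∅ ∈ τ_X ✓.
  U = {79}: f^{-1}(U) = {89, 90} ∈ τ_X ✓.
  U = {80}: f^{-1}(U) = {88} ∈ τ_X ✓.
  U = {79, 80}: f^{-1}(U) = {88, 89, 90} ∈ τ_X ✓.
Every preimage lies in τ_X, so f IS continuous.


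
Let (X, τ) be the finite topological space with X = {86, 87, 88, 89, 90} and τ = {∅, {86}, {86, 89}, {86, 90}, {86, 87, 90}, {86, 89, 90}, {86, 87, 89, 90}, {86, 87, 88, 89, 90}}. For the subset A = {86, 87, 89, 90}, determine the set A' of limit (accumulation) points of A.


A' = {87, 88, 89, 90}

For each x ∈ X, list the open sets U ∈ τ with x ∈ U, then check whether U ∩ (A ∖ {x}) ≠ ∅ for every such U.
  x = 86: open {86} ∋ x has {86} ∩ (A ∖ {86}) = ∅, so x is NOT a limit point.
  x = 87: opens ∋ x are {86, 87, 90}, {86, 87, 89, 90}, {86, 87, 88, 89, 90}; each meets A ∖ {87}, so x IS a limit point.
  x = 88: opens ∋ x are {86, 87, 88, 89, 90}; each meets A ∖ {88}, so x IS a limit point.
  x = 89: opens ∋ x are {86, 89}, {86, 89, 90}, {86, 87, 89, 90}, {86, 87, 88, 89, 90}; each meets A ∖ {89}, so x IS a limit point.
  x = 90: opens ∋ x are {86, 90}, {86, 87, 90}, {86, 89, 90}, {86, 87, 89, 90}, {86, 87, 88, 89, 90}; each meets A ∖ {90}, so x IS a limit point.
Collecting: A' = {87, 88, 89, 90}.


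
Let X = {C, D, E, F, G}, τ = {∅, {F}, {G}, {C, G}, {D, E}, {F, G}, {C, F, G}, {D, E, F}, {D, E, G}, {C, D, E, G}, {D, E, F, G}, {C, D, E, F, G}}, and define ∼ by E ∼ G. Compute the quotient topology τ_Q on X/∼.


X/∼ = {[C], [D], [E=G], [F]}; |τ_Q| = 6.

Equivalence classes: [C], [D], [E=G], [F].
Quotient map π: X → X/∼ sends C ↦ [C], D ↦ [D], E ↦ [E=G], F ↦ [F], G ↦ [E=G].
For each subset V ⊆ X/∼, compute π^{-1}(V) ⊆ X and check whether π^{-1}(V) ∈ τ. V is open in τ_Q iff π^{-1}(V) ∈ τ.
  V = {}: π^{-1}(V) = ∅ ∈ τ ✓.
  V = {[C]}: π^{-1}(V) = {C} ∉ τ ✗.
  V = {[D]}: π^{-1}(V) = {D} ∉ τ ✗.
  V = {[C], [D]}: π^{-1}(V) = {C, D} ∉ τ ✗.
  V = {[E=G]}: π^{-1}(V) = {E, G} ∉ τ ✗.
  V = {[C], [E=G]}: π^{-1}(V) = {C, E, G} ∉ τ ✗.
  V = {[D], [E=G]}: π^{-1}(V) = {D, E, G} ∈ τ ✓.
  V = {[C], [D], [E=G]}: π^{-1}(V) = {C, D, E, G} ∈ τ ✓.
  V = {[F]}: π^{-1}(V) = {F} ∈ τ ✓.
  V = {[C], [F]}: π^{-1}(V) = {C, F} ∉ τ ✗.
  V = {[D], [F]}: π^{-1}(V) = {D, F} ∉ τ ✗.
  V = {[C], [D], [F]}: π^{-1}(V) = {C, D, F} ∉ τ ✗.
  V = {[E=G], [F]}: π^{-1}(V) = {E, F, G} ∉ τ ✗.
  V = {[C], [E=G], [F]}: π^{-1}(V) = {C, E, F, G} ∉ τ ✗.
  V = {[D], [E=G], [F]}: π^{-1}(V) = {D, E, F, G} ∈ τ ✓.
  V = {[C], [D], [E=G], [F]}: π^{-1}(V) = {C, D, E, F, G} ∈ τ ✓.
Open sets in the quotient: τ_Q = {{}, {[D], [E=G]}, {[C], [D], [E=G]}, {[F]}, {[D], [E=G], [F]}, {[C], [D], [E=G], [F]}} (6 elements).


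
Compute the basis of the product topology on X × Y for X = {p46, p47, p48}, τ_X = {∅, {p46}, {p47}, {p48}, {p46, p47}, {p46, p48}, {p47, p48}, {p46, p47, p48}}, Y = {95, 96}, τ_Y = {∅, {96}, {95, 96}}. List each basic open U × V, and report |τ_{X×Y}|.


Basis B = {∅ × ∅, {p46} × {96}, {p47} × {96}, {p48} × {96}, {p46} × {95, 96}, {p46, p47} × {96}, {p46, p48} × {96}, {p47} × {95, 96}, {p47, p48} × {96}, {p48} × {95, 96}, {p46, p47, p48} × {96}, {p46, p47} × {95, 96}, {p46, p48} × {95, 96}, {p47, p48} × {95, 96}, {p46, p47, p48} × {95, 96}}; |τ_{X×Y}| = 27.

Enumerate products U × V with U ∈ τ_X, V ∈ τ_Y (deduplicated):
  ∅ × ∅ = {} (∅)
  {p46} × {96} = {(p46,96)}
  {p47} × {96} = {(p47,96)}
  {p48} × {96} = {(p48,96)}
  {p46} × {95, 96} = {(p46,95), (p46,96)}
  {p46, p47} × {96} = {(p46,96), (p47,96)}
  {p46, p48} × {96} = {(p46,96), (p48,96)}
  {p47} × {95, 96} = {(p47,95), (p47,96)}
  {p47, p48} × {96} = {(p47,96), (p48,96)}
  {p48} × {95, 96} = {(p48,95), (p48,96)}
  {p46, p47, p48} × {96} = {(p46,96), (p47,96), (p48,96)}
  {p46, p47} × {95, 96} = {(p46,95), (p46,96), (p47,95), (p47,96)}
  {p46, p48} × {95, 96} = {(p46,95), (p46,96), (p48,95), (p48,96)}
  {p47, p48} × {95, 96} = {(p47,95), (p47,96), (p48,95), (p48,96)}
  {p46, p47, p48} × {95, 96} = {(p46,95), (p46,96), (p47,95), (p47,96), (p48,95), (p48,96)}
These 15 distinct sets form the basis B.
Close under arbitrary unions to get τ_{X×Y}; counting gives |τ_{X×Y}| = 27.


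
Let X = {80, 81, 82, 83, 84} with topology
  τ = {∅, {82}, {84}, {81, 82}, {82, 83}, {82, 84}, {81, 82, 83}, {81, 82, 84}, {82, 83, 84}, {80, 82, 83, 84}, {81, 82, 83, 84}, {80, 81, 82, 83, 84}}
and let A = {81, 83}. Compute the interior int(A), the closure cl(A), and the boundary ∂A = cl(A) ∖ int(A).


int(A) = ∅, cl(A) = {80, 81, 83}, ∂A = {80, 81, 83}.

Closed sets in (X, τ) are complements of opens:
  closed(X, τ) = {∅, {80}, {81}, {80, 81}, {80, 83}, {80, 84}, {80, 81, 83}, {80, 81, 84}, {80, 83, 84}, {80, 81, 82, 83}, {80, 81, 83, 84}, {80, 81, 82, 83, 84}}.
int(A) = ⋃ {U ∈ τ : U ⊆ A}. Opens contained in A: ∅.
Taking the union of these: int(A) = ∅.
cl(A) = ⋂ {C closed : A ⊆ C}. Closed sets containing A: {80, 81, 83}, {80, 81, 82, 83}, {80, 81, 83, 84}, {80, 81, 82, 83, 84}.
Intersecting these: cl(A) = {80, 81, 83}.
∂A = cl(A) ∖ int(A) = {80, 81, 83} ∖ ∅ = {80, 81, 83}.


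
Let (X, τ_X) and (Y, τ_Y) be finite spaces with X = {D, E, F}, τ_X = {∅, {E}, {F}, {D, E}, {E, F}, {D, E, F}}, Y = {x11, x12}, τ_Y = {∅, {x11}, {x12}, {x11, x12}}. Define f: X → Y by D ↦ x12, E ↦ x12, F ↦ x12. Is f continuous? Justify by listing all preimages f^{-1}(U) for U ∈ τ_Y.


f IS continuous.

Compute f^{-1}(U) for each U ∈ τ_Y:
  U = ∅: f^{-1}(U) = ∅ ∈ τ_X ✓.
  U = {x11}: f^{-1}(U) = ∅ ∈ τ_X ✓.
  U = {x12}: f^{-1}(U) = {D, E, F} ∈ τ_X ✓.
  U = {x11, x12}: f^{-1}(U) = {D, E, F} ∈ τ_X ✓.
Every preimage lies in τ_X, so f IS continuous.


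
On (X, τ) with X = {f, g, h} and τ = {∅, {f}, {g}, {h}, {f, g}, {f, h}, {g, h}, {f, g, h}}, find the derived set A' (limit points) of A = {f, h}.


A' = ∅

For each x ∈ X, list the open sets U ∈ τ with x ∈ U, then check whether U ∩ (A ∖ {x}) ≠ ∅ for every such U.
  x = f: open {f} ∋ x has {f} ∩ (A ∖ {f}) = ∅, so x is NOT a limit point.
  x = g: open {g} ∋ x has {g} ∩ (A ∖ {g}) = ∅, so x is NOT a limit point.
  x = h: open {h} ∋ x has {h} ∩ (A ∖ {h}) = ∅, so x is NOT a limit point.
Collecting: A' = ∅.


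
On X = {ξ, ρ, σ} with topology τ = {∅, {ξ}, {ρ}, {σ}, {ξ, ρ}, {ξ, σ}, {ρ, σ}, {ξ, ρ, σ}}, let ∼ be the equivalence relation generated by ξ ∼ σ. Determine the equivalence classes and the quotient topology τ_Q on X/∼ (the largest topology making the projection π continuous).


X/∼ = {[ξ=σ], [ρ]}; |τ_Q| = 4.

Equivalence classes: [ξ=σ], [ρ].
Quotient map π: X → X/∼ sends ξ ↦ [ξ=σ], ρ ↦ [ρ], σ ↦ [ξ=σ].
For each subset V ⊆ X/∼, compute π^{-1}(V) ⊆ X and check whether π^{-1}(V) ∈ τ. V is open in τ_Q iff π^{-1}(V) ∈ τ.
  V = {}: π^{-1}(V) = ∅ ∈ τ ✓.
  V = {[ξ=σ]}: π^{-1}(V) = {ξ, σ} ∈ τ ✓.
  V = {[ρ]}: π^{-1}(V) = {ρ} ∈ τ ✓.
  V = {[ξ=σ], [ρ]}: π^{-1}(V) = {ξ, ρ, σ} ∈ τ ✓.
Open sets in the quotient: τ_Q = {{}, {[ξ=σ]}, {[ρ]}, {[ξ=σ], [ρ]}} (4 elements).


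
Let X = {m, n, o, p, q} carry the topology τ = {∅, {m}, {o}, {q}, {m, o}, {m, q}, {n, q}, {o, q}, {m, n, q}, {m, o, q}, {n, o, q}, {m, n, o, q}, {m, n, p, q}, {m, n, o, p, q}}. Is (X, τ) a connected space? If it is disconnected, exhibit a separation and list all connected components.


(X, τ) is disconnected; components = [{o}, {m, n, p, q}].

Find clopen sets (U ∈ τ with X ∖ U ∈ τ):
  U = ∅, X ∖ U = {m, n, o, p, q} — both open, so U is clopen.
  U = {o}, X ∖ U = {m, n, p, q} — both open, so U is clopen.
  U = {m, n, p, q}, X ∖ U = {o} — both open, so U is clopen.
  U = {m, n, o, p, q}, X ∖ U = ∅ — both open, so U is clopen.
Nontrivial clopen(s) exist: e.g. {o}. So (X, τ) is disconnected.
Compute connected components by grouping points that agree on all clopens:
  component: {o}
  component: {m, n, p, q}


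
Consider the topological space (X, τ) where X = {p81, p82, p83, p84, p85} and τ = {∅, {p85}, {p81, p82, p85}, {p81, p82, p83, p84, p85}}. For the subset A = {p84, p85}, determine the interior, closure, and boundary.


int(A) = {p85}, cl(A) = {p81, p82, p83, p84, p85}, ∂A = {p81, p82, p83, p84}.

Closed sets in (X, τ) are complements of opens:
  closed(X, τ) = {∅, {p83, p84}, {p81, p82, p83, p84}, {p81, p82, p83, p84, p85}}.
int(A) = ⋃ {U ∈ τ : U ⊆ A}. Opens contained in A: ∅, {p85}.
Taking the union of these: int(A) = {p85}.
cl(A) = ⋂ {C closed : A ⊆ C}. Closed sets containing A: {p81, p82, p83, p84, p85}.
Intersecting these: cl(A) = {p81, p82, p83, p84, p85}.
∂A = cl(A) ∖ int(A) = {p81, p82, p83, p84, p85} ∖ {p85} = {p81, p82, p83, p84}.


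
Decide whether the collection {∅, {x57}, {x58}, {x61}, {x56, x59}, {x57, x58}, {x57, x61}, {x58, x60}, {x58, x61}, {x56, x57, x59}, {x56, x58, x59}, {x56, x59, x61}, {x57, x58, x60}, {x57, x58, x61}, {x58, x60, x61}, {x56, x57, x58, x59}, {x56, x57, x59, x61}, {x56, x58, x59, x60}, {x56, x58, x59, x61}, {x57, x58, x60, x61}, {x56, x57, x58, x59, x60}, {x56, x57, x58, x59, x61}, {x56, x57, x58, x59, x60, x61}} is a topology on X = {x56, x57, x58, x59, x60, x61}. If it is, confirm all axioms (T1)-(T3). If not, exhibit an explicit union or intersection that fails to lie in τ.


τ is NOT a topology on X.

Axiom (T1): ∅ ∈ τ? Yes; X ∈ τ? Yes.
Axiom (T2/T3): check pairwise unions and intersections of members of τ.
Counterexample for (T2): {x61} ∪ {x56, x58, x59, x60} = {x56, x58, x59, x60, x61} ∉ τ. Therefore τ is NOT a topology.


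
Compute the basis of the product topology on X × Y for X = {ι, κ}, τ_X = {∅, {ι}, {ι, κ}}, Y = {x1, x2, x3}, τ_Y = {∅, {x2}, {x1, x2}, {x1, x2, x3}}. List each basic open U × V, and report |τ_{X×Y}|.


Basis B = {∅ × ∅, {ι} × {x2}, {ι} × {x1, x2}, {ι, κ} × {x2}, {ι} × {x1, x2, x3}, {ι, κ} × {x1, x2}, {ι, κ} × {x1, x2, x3}}; |τ_{X×Y}| = 10.

Enumerate products U × V with U ∈ τ_X, V ∈ τ_Y (deduplicated):
  ∅ × ∅ = {} (∅)
  {ι} × {x2} = {(ι,x2)}
  {ι} × {x1, x2} = {(ι,x1), (ι,x2)}
  {ι, κ} × {x2} = {(ι,x2), (κ,x2)}
  {ι} × {x1, x2, x3} = {(ι,x1), (ι,x2), (ι,x3)}
  {ι, κ} × {x1, x2} = {(ι,x1), (ι,x2), (κ,x1), (κ,x2)}
  {ι, κ} × {x1, x2, x3} = {(ι,x1), (ι,x2), (ι,x3), (κ,x1), (κ,x2), (κ,x3)}
These 7 distinct sets form the basis B.
Close under arbitrary unions to get τ_{X×Y}; counting gives |τ_{X×Y}| = 10.


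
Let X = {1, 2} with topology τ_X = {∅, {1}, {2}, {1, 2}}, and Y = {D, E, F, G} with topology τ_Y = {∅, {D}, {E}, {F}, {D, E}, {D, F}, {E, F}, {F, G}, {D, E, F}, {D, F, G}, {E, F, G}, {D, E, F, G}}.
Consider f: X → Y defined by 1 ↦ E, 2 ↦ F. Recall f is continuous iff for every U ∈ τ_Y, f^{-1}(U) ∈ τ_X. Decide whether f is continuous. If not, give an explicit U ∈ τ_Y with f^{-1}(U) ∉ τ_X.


f IS continuous.

Compute f^{-1}(U) for each U ∈ τ_Y:
  U = ∅: f^{-1}(U) = ∅ ∈ τ_X ✓.
  U = {D}: f^{-1}(U) = ∅ ∈ τ_X ✓.
  U = {E}: f^{-1}(U) = {1} ∈ τ_X ✓.
  U = {F}: f^{-1}(U) = {2} ∈ τ_X ✓.
  U = {D, E}: f^{-1}(U) = {1} ∈ τ_X ✓.
  U = {D, F}: f^{-1}(U) = {2} ∈ τ_X ✓.
  U = {E, F}: f^{-1}(U) = {1, 2} ∈ τ_X ✓.
  U = {F, G}: f^{-1}(U) = {2} ∈ τ_X ✓.
  U = {D, E, F}: f^{-1}(U) = {1, 2} ∈ τ_X ✓.
  U = {D, F, G}: f^{-1}(U) = {2} ∈ τ_X ✓.
  U = {E, F, G}: f^{-1}(U) = {1, 2} ∈ τ_X ✓.
  U = {D, E, F, G}: f^{-1}(U) = {1, 2} ∈ τ_X ✓.
Every preimage lies in τ_X, so f IS continuous.


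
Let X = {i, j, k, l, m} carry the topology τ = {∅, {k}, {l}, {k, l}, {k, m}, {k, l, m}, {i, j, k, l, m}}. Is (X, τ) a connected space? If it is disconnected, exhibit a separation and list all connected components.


(X, τ) is connected.

Find clopen sets (U ∈ τ with X ∖ U ∈ τ):
  U = ∅, X ∖ U = {i, j, k, l, m} — both open, so U is clopen.
  U = {i, j, k, l, m}, X ∖ U = ∅ — both open, so U is clopen.
Only trivial clopens (∅ and X) exist, so (X, τ) is connected.
Compute connected components by grouping points that agree on all clopens:
  component: {i, j, k, l, m}


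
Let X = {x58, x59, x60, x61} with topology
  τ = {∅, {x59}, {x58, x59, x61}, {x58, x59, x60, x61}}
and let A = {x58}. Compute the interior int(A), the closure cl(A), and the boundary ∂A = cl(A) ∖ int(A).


int(A) = ∅, cl(A) = {x58, x60, x61}, ∂A = {x58, x60, x61}.

Closed sets in (X, τ) are complements of opens:
  closed(X, τ) = {∅, {x60}, {x58, x60, x61}, {x58, x59, x60, x61}}.
int(A) = ⋃ {U ∈ τ : U ⊆ A}. Opens contained in A: ∅.
Taking the union of these: int(A) = ∅.
cl(A) = ⋂ {C closed : A ⊆ C}. Closed sets containing A: {x58, x60, x61}, {x58, x59, x60, x61}.
Intersecting these: cl(A) = {x58, x60, x61}.
∂A = cl(A) ∖ int(A) = {x58, x60, x61} ∖ ∅ = {x58, x60, x61}.


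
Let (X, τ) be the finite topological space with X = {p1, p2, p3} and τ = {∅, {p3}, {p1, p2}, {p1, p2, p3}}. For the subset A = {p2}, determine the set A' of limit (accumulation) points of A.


A' = {p1}

For each x ∈ X, list the open sets U ∈ τ with x ∈ U, then check whether U ∩ (A ∖ {x}) ≠ ∅ for every such U.
  x = p1: opens ∋ x are {p1, p2}, {p1, p2, p3}; each meets A ∖ {p1}, so x IS a limit point.
  x = p2: open {p1, p2} ∋ x has {p1, p2} ∩ (A ∖ {p2}) = ∅, so x is NOT a limit point.
  x = p3: open {p3} ∋ x has {p3} ∩ (A ∖ {p3}) = ∅, so x is NOT a limit point.
Collecting: A' = {p1}.


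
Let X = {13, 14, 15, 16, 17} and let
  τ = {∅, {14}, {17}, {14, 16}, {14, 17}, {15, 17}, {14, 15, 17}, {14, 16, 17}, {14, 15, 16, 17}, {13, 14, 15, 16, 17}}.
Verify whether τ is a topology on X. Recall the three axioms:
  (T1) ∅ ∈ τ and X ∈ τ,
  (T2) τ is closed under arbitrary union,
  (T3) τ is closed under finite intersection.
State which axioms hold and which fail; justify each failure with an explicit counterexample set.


τ IS a topology on X.

Axiom (T1): ∅ ∈ τ? Yes; X ∈ τ? Yes.
Axiom (T2/T3): check pairwise unions and intersections of members of τ.
All pairwise intersections and unions checked — each lies in τ. Therefore τ satisfies (T1), (T2), (T3): it IS a topology on X.


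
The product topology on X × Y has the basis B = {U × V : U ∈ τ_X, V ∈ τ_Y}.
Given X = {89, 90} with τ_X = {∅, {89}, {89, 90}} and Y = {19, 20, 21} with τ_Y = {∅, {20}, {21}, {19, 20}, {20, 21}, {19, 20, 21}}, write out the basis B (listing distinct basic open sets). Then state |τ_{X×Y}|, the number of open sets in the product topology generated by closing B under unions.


Basis B = {∅ × ∅, {89} × {20}, {89} × {21}, {89} × {19, 20}, {89} × {20, 21}, {89, 90} × {20}, {89, 90} × {21}, {89} × {19, 20, 21}, {89, 90} × {19, 20}, {89, 90} × {20, 21}, {89, 90} × {19, 20, 21}}; |τ_{X×Y}| = 18.

Enumerate products U × V with U ∈ τ_X, V ∈ τ_Y (deduplicated):
  ∅ × ∅ = {} (∅)
  {89} × {20} = {(89,20)}
  {89} × {21} = {(89,21)}
  {89} × {19, 20} = {(89,19), (89,20)}
  {89} × {20, 21} = {(89,20), (89,21)}
  {89, 90} × {20} = {(89,20), (90,20)}
  {89, 90} × {21} = {(89,21), (90,21)}
  {89} × {19, 20, 21} = {(89,19), (89,20), (89,21)}
  {89, 90} × {19, 20} = {(89,19), (89,20), (90,19), (90,20)}
  {89, 90} × {20, 21} = {(89,20), (89,21), (90,20), (90,21)}
  {89, 90} × {19, 20, 21} = {(89,19), (89,20), (89,21), (90,19), (90,20), (90,21)}
These 11 distinct sets form the basis B.
Close under arbitrary unions to get τ_{X×Y}; counting gives |τ_{X×Y}| = 18.


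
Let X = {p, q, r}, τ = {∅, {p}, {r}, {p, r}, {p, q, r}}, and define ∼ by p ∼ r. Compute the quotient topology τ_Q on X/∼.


X/∼ = {[p=r], [q]}; |τ_Q| = 3.

Equivalence classes: [p=r], [q].
Quotient map π: X → X/∼ sends p ↦ [p=r], q ↦ [q], r ↦ [p=r].
For each subset V ⊆ X/∼, compute π^{-1}(V) ⊆ X and check whether π^{-1}(V) ∈ τ. V is open in τ_Q iff π^{-1}(V) ∈ τ.
  V = {}: π^{-1}(V) = ∅ ∈ τ ✓.
  V = {[p=r]}: π^{-1}(V) = {p, r} ∈ τ ✓.
  V = {[q]}: π^{-1}(V) = {q} ∉ τ ✗.
  V = {[p=r], [q]}: π^{-1}(V) = {p, q, r} ∈ τ ✓.
Open sets in the quotient: τ_Q = {{}, {[p=r]}, {[p=r], [q]}} (3 elements).


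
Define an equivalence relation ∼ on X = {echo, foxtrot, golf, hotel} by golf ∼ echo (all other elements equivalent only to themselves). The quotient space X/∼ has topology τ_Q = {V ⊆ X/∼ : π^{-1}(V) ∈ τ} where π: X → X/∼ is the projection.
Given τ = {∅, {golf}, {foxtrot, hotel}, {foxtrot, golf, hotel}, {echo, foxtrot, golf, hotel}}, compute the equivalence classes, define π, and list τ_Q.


X/∼ = {[echo=golf], [foxtrot], [hotel]}; |τ_Q| = 3.

Equivalence classes: [echo=golf], [foxtrot], [hotel].
Quotient map π: X → X/∼ sends echo ↦ [echo=golf], foxtrot ↦ [foxtrot], golf ↦ [echo=golf], hotel ↦ [hotel].
For each subset V ⊆ X/∼, compute π^{-1}(V) ⊆ X and check whether π^{-1}(V) ∈ τ. V is open in τ_Q iff π^{-1}(V) ∈ τ.
  V = {}: π^{-1}(V) = ∅ ∈ τ ✓.
  V = {[echo=golf]}: π^{-1}(V) = {echo, golf} ∉ τ ✗.
  V = {[foxtrot]}: π^{-1}(V) = {foxtrot} ∉ τ ✗.
  V = {[echo=golf], [foxtrot]}: π^{-1}(V) = {echo, foxtrot, golf} ∉ τ ✗.
  V = {[hotel]}: π^{-1}(V) = {hotel} ∉ τ ✗.
  V = {[echo=golf], [hotel]}: π^{-1}(V) = {echo, golf, hotel} ∉ τ ✗.
  V = {[foxtrot], [hotel]}: π^{-1}(V) = {foxtrot, hotel} ∈ τ ✓.
  V = {[echo=golf], [foxtrot], [hotel]}: π^{-1}(V) = {echo, foxtrot, golf, hotel} ∈ τ ✓.
Open sets in the quotient: τ_Q = {{}, {[foxtrot], [hotel]}, {[echo=golf], [foxtrot], [hotel]}} (3 elements).


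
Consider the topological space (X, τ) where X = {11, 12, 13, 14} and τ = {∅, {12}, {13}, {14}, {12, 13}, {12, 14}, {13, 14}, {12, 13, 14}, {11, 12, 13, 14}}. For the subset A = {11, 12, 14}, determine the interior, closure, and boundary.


int(A) = {12, 14}, cl(A) = {11, 12, 14}, ∂A = {11}.

Closed sets in (X, τ) are complements of opens:
  closed(X, τ) = {∅, {11}, {11, 12}, {11, 13}, {11, 14}, {11, 12, 13}, {11, 12, 14}, {11, 13, 14}, {11, 12, 13, 14}}.
int(A) = ⋃ {U ∈ τ : U ⊆ A}. Opens contained in A: ∅, {12}, {14}, {12, 14}.
Taking the union of these: int(A) = {12, 14}.
cl(A) = ⋂ {C closed : A ⊆ C}. Closed sets containing A: {11, 12, 14}, {11, 12, 13, 14}.
Intersecting these: cl(A) = {11, 12, 14}.
∂A = cl(A) ∖ int(A) = {11, 12, 14} ∖ {12, 14} = {11}.


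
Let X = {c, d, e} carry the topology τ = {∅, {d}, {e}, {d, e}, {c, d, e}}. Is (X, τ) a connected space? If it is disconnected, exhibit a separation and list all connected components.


(X, τ) is connected.

Find clopen sets (U ∈ τ with X ∖ U ∈ τ):
  U = ∅, X ∖ U = {c, d, e} — both open, so U is clopen.
  U = {c, d, e}, X ∖ U = ∅ — both open, so U is clopen.
Only trivial clopens (∅ and X) exist, so (X, τ) is connected.
Compute connected components by grouping points that agree on all clopens:
  component: {c, d, e}


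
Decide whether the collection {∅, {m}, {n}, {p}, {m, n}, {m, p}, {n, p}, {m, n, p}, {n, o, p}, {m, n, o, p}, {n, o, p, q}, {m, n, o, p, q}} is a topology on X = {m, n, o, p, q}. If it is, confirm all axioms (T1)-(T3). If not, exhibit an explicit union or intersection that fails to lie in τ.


τ IS a topology on X.

Axiom (T1): ∅ ∈ τ? Yes; X ∈ τ? Yes.
Axiom (T2/T3): check pairwise unions and intersections of members of τ.
All pairwise intersections and unions checked — each lies in τ. Therefore τ satisfies (T1), (T2), (T3): it IS a topology on X.


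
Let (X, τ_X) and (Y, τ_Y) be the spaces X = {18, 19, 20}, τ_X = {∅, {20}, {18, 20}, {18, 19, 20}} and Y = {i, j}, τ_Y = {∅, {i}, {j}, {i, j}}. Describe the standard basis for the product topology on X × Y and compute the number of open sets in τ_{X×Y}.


Basis B = {∅ × ∅, {20} × {i}, {20} × {j}, {18, 20} × {i}, {18, 20} × {j}, {20} × {i, j}, {18, 19, 20} × {i}, {18, 19, 20} × {j}, {18, 20} × {i, j}, {18, 19, 20} × {i, j}}; |τ_{X×Y}| = 16.

Enumerate products U × V with U ∈ τ_X, V ∈ τ_Y (deduplicated):
  ∅ × ∅ = {} (∅)
  {20} × {i} = {(20,i)}
  {20} × {j} = {(20,j)}
  {18, 20} × {i} = {(18,i), (20,i)}
  {18, 20} × {j} = {(18,j), (20,j)}
  {20} × {i, j} = {(20,i), (20,j)}
  {18, 19, 20} × {i} = {(18,i), (19,i), (20,i)}
  {18, 19, 20} × {j} = {(18,j), (19,j), (20,j)}
  {18, 20} × {i, j} = {(18,i), (18,j), (20,i), (20,j)}
  {18, 19, 20} × {i, j} = {(18,i), (18,j), (19,i), (19,j), (20,i), (20,j)}
These 10 distinct sets form the basis B.
Close under arbitrary unions to get τ_{X×Y}; counting gives |τ_{X×Y}| = 16.


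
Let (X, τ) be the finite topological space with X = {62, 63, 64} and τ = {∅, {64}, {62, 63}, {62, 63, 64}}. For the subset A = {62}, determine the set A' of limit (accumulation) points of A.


A' = {63}

For each x ∈ X, list the open sets U ∈ τ with x ∈ U, then check whether U ∩ (A ∖ {x}) ≠ ∅ for every such U.
  x = 62: open {62, 63} ∋ x has {62, 63} ∩ (A ∖ {62}) = ∅, so x is NOT a limit point.
  x = 63: opens ∋ x are {62, 63}, {62, 63, 64}; each meets A ∖ {63}, so x IS a limit point.
  x = 64: open {64} ∋ x has {64} ∩ (A ∖ {64}) = ∅, so x is NOT a limit point.
Collecting: A' = {63}.


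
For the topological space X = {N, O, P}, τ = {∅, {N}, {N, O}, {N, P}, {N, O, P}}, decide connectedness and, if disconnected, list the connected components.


(X, τ) is connected.

Find clopen sets (U ∈ τ with X ∖ U ∈ τ):
  U = ∅, X ∖ U = {N, O, P} — both open, so U is clopen.
  U = {N, O, P}, X ∖ U = ∅ — both open, so U is clopen.
Only trivial clopens (∅ and X) exist, so (X, τ) is connected.
Compute connected components by grouping points that agree on all clopens:
  component: {N, O, P}


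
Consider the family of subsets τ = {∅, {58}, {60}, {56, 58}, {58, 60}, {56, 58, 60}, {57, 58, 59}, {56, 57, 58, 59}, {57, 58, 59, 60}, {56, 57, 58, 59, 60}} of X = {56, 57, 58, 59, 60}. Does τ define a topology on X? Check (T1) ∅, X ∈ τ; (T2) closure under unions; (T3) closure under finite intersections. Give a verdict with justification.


τ IS a topology on X.

Axiom (T1): ∅ ∈ τ? Yes; X ∈ τ? Yes.
Axiom (T2/T3): check pairwise unions and intersections of members of τ.
All pairwise intersections and unions checked — each lies in τ. Therefore τ satisfies (T1), (T2), (T3): it IS a topology on X.


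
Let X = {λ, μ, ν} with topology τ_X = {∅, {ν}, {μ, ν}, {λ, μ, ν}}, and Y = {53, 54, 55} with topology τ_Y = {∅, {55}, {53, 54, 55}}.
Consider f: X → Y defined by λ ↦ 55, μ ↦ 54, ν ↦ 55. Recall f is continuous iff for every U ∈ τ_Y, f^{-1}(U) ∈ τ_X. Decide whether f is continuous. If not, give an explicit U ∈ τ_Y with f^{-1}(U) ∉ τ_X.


f is NOT continuous.

Compute f^{-1}(U) for each U ∈ τ_Y:
  U = ∅: f^{-1}(U) = ∅ ∈ τ_X ✓.
  U = {55}: f^{-1}(U) = {λ, ν} ∉ τ_X ✗.
  U = {53, 54, 55}: f^{-1}(U) = {λ, μ, ν} ∈ τ_X ✓.
Found U = {55} with f^{-1}(U) = {λ, ν} not in τ_X. Therefore f is NOT continuous.


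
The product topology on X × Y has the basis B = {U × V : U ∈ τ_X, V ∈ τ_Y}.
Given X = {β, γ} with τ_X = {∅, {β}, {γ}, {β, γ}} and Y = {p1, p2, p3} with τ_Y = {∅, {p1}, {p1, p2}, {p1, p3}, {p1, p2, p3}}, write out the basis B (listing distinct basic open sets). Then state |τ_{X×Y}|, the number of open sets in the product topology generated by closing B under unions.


Basis B = {∅ × ∅, {β} × {p1}, {γ} × {p1}, {β} × {p1, p2}, {β} × {p1, p3}, {β, γ} × {p1}, {γ} × {p1, p2}, {γ} × {p1, p3}, {β} × {p1, p2, p3}, {γ} × {p1, p2, p3}, {β, γ} × {p1, p2}, {β, γ} × {p1, p3}, {β, γ} × {p1, p2, p3}}; |τ_{X×Y}| = 25.

Enumerate products U × V with U ∈ τ_X, V ∈ τ_Y (deduplicated):
  ∅ × ∅ = {} (∅)
  {β} × {p1} = {(β,p1)}
  {γ} × {p1} = {(γ,p1)}
  {β} × {p1, p2} = {(β,p1), (β,p2)}
  {β} × {p1, p3} = {(β,p1), (β,p3)}
  {β, γ} × {p1} = {(β,p1), (γ,p1)}
  {γ} × {p1, p2} = {(γ,p1), (γ,p2)}
  {γ} × {p1, p3} = {(γ,p1), (γ,p3)}
  {β} × {p1, p2, p3} = {(β,p1), (β,p2), (β,p3)}
  {γ} × {p1, p2, p3} = {(γ,p1), (γ,p2), (γ,p3)}
  {β, γ} × {p1, p2} = {(β,p1), (β,p2), (γ,p1), (γ,p2)}
  {β, γ} × {p1, p3} = {(β,p1), (β,p3), (γ,p1), (γ,p3)}
  {β, γ} × {p1, p2, p3} = {(β,p1), (β,p2), (β,p3), (γ,p1), (γ,p2), (γ,p3)}
These 13 distinct sets form the basis B.
Close under arbitrary unions to get τ_{X×Y}; counting gives |τ_{X×Y}| = 25.


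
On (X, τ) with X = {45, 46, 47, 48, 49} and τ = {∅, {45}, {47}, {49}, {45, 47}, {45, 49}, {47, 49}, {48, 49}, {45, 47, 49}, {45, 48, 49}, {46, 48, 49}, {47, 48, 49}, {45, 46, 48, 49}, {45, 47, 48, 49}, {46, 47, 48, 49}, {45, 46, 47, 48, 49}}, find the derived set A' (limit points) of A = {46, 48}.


A' = {46}

For each x ∈ X, list the open sets U ∈ τ with x ∈ U, then check whether U ∩ (A ∖ {x}) ≠ ∅ for every such U.
  x = 45: open {45} ∋ x has {45} ∩ (A ∖ {45}) = ∅, so x is NOT a limit point.
  x = 46: opens ∋ x are {46, 48, 49}, {45, 46, 48, 49}, {46, 47, 48, 49}, {45, 46, 47, 48, 49}; each meets A ∖ {46}, so x IS a limit point.
  x = 47: open {47} ∋ x has {47} ∩ (A ∖ {47}) = ∅, so x is NOT a limit point.
  x = 48: open {48, 49} ∋ x has {48, 49} ∩ (A ∖ {48}) = ∅, so x is NOT a limit point.
  x = 49: open {49} ∋ x has {49} ∩ (A ∖ {49}) = ∅, so x is NOT a limit point.
Collecting: A' = {46}.


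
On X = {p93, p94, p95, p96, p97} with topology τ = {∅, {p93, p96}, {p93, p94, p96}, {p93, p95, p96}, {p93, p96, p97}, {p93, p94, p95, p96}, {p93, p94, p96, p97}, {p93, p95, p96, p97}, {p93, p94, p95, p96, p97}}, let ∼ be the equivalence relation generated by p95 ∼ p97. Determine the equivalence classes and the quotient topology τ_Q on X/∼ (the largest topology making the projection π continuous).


X/∼ = {[p93], [p94], [p95=p97], [p96]}; |τ_Q| = 5.

Equivalence classes: [p93], [p94], [p95=p97], [p96].
Quotient map π: X → X/∼ sends p93 ↦ [p93], p94 ↦ [p94], p95 ↦ [p95=p97], p96 ↦ [p96], p97 ↦ [p95=p97].
For each subset V ⊆ X/∼, compute π^{-1}(V) ⊆ X and check whether π^{-1}(V) ∈ τ. V is open in τ_Q iff π^{-1}(V) ∈ τ.
  V = {}: π^{-1}(V) = ∅ ∈ τ ✓.
  V = {[p93]}: π^{-1}(V) = {p93} ∉ τ ✗.
  V = {[p94]}: π^{-1}(V) = {p94} ∉ τ ✗.
  V = {[p93], [p94]}: π^{-1}(V) = {p93, p94} ∉ τ ✗.
  V = {[p95=p97]}: π^{-1}(V) = {p95, p97} ∉ τ ✗.
  V = {[p93], [p95=p97]}: π^{-1}(V) = {p93, p95, p97} ∉ τ ✗.
  V = {[p94], [p95=p97]}: π^{-1}(V) = {p94, p95, p97} ∉ τ ✗.
  V = {[p93], [p94], [p95=p97]}: π^{-1}(V) = {p93, p94, p95, p97} ∉ τ ✗.
  V = {[p96]}: π^{-1}(V) = {p96} ∉ τ ✗.
  V = {[p93], [p96]}: π^{-1}(V) = {p93, p96} ∈ τ ✓.
  V = {[p94], [p96]}: π^{-1}(V) = {p94, p96} ∉ τ ✗.
  V = {[p93], [p94], [p96]}: π^{-1}(V) = {p93, p94, p96} ∈ τ ✓.
  V = {[p95=p97], [p96]}: π^{-1}(V) = {p95, p96, p97} ∉ τ ✗.
  V = {[p93], [p95=p97], [p96]}: π^{-1}(V) = {p93, p95, p96, p97} ∈ τ ✓.
  V = {[p94], [p95=p97], [p96]}: π^{-1}(V) = {p94, p95, p96, p97} ∉ τ ✗.
  V = {[p93], [p94], [p95=p97], [p96]}: π^{-1}(V) = {p93, p94, p95, p96, p97} ∈ τ ✓.
Open sets in the quotient: τ_Q = {{}, {[p93], [p96]}, {[p93], [p94], [p96]}, {[p93], [p95=p97], [p96]}, {[p93], [p94], [p95=p97], [p96]}} (5 elements).


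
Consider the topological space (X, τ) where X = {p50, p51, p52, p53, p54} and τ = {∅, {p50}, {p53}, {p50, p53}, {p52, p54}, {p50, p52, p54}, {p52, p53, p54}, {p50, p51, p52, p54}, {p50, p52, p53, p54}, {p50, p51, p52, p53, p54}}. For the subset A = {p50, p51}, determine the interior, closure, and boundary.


int(A) = {p50}, cl(A) = {p50, p51}, ∂A = {p51}.

Closed sets in (X, τ) are complements of opens:
  closed(X, τ) = {∅, {p51}, {p53}, {p50, p51}, {p51, p53}, {p50, p51, p53}, {p51, p52, p54}, {p50, p51, p52, p54}, {p51, p52, p53, p54}, {p50, p51, p52, p53, p54}}.
int(A) = ⋃ {U ∈ τ : U ⊆ A}. Opens contained in A: ∅, {p50}.
Taking the union of these: int(A) = {p50}.
cl(A) = ⋂ {C closed : A ⊆ C}. Closed sets containing A: {p50, p51}, {p50, p51, p53}, {p50, p51, p52, p54}, {p50, p51, p52, p53, p54}.
Intersecting these: cl(A) = {p50, p51}.
∂A = cl(A) ∖ int(A) = {p50, p51} ∖ {p50} = {p51}.


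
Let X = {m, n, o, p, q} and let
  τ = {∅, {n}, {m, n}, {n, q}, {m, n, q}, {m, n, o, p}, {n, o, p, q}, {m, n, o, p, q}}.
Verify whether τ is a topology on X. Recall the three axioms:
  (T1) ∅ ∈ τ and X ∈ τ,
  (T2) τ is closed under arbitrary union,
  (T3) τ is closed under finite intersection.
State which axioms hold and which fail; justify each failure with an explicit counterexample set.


τ is NOT a topology on X.

Axiom (T1): ∅ ∈ τ? Yes; X ∈ τ? Yes.
Axiom (T2/T3): check pairwise unions and intersections of members of τ.
Counterexample for (T3): {m, n, o, p} ∩ {n, o, p, q} = {n, o, p} ∉ τ. Therefore τ is NOT a topology.


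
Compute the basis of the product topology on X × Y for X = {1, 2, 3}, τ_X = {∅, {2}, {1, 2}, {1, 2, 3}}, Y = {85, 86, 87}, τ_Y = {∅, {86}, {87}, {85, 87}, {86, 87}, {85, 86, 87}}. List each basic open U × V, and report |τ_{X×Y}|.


Basis B = {∅ × ∅, {2} × {86}, {2} × {87}, {1, 2} × {86}, {1, 2} × {87}, {2} × {85, 87}, {2} × {86, 87}, {1, 2, 3} × {86}, {1, 2, 3} × {87}, {2} × {85, 86, 87}, {1, 2} × {85, 87}, {1, 2} × {86, 87}, {1, 2} × {85, 86, 87}, {1, 2, 3} × {85, 87}, {1, 2, 3} × {86, 87}, {1, 2, 3} × {85, 86, 87}}; |τ_{X×Y}| = 40.

Enumerate products U × V with U ∈ τ_X, V ∈ τ_Y (deduplicated):
  ∅ × ∅ = {} (∅)
  {2} × {86} = {(2,86)}
  {2} × {87} = {(2,87)}
  {1, 2} × {86} = {(1,86), (2,86)}
  {1, 2} × {87} = {(1,87), (2,87)}
  {2} × {85, 87} = {(2,85), (2,87)}
  {2} × {86, 87} = {(2,86), (2,87)}
  {1, 2, 3} × {86} = {(1,86), (2,86), (3,86)}
  {1, 2, 3} × {87} = {(1,87), (2,87), (3,87)}
  {2} × {85, 86, 87} = {(2,85), (2,86), (2,87)}
  {1, 2} × {85, 87} = {(1,85), (1,87), (2,85), (2,87)}
  {1, 2} × {86, 87} = {(1,86), (1,87), (2,86), (2,87)}
  {1, 2} × {85, 86, 87} = {(1,85), (1,86), (1,87), (2,85), (2,86), (2,87)}
  {1, 2, 3} × {85, 87} = {(1,85), (1,87), (2,85), (2,87), (3,85), (3,87)}
  {1, 2, 3} × {86, 87} = {(1,86), (1,87), (2,86), (2,87), (3,86), (3,87)}
  {1, 2, 3} × {85, 86, 87} = {(1,85), (1,86), (1,87), (2,85), (2,86), (2,87), (3,85), (3,86), (3,87)}
These 16 distinct sets form the basis B.
Close under arbitrary unions to get τ_{X×Y}; counting gives |τ_{X×Y}| = 40.
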